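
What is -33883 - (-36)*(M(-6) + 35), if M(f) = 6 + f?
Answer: -32623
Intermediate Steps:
-33883 - (-36)*(M(-6) + 35) = -33883 - (-36)*((6 - 6) + 35) = -33883 - (-36)*(0 + 35) = -33883 - (-36)*35 = -33883 - 1*(-1260) = -33883 + 1260 = -32623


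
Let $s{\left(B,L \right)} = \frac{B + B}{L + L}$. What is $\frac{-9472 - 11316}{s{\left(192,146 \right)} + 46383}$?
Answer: $- \frac{1517524}{3386055} \approx -0.44817$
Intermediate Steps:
$s{\left(B,L \right)} = \frac{B}{L}$ ($s{\left(B,L \right)} = \frac{2 B}{2 L} = 2 B \frac{1}{2 L} = \frac{B}{L}$)
$\frac{-9472 - 11316}{s{\left(192,146 \right)} + 46383} = \frac{-9472 - 11316}{\frac{192}{146} + 46383} = - \frac{20788}{192 \cdot \frac{1}{146} + 46383} = - \frac{20788}{\frac{96}{73} + 46383} = - \frac{20788}{\frac{3386055}{73}} = \left(-20788\right) \frac{73}{3386055} = - \frac{1517524}{3386055}$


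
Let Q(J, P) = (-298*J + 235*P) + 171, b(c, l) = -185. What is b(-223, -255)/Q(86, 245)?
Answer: -185/32118 ≈ -0.0057600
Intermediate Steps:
Q(J, P) = 171 - 298*J + 235*P
b(-223, -255)/Q(86, 245) = -185/(171 - 298*86 + 235*245) = -185/(171 - 25628 + 57575) = -185/32118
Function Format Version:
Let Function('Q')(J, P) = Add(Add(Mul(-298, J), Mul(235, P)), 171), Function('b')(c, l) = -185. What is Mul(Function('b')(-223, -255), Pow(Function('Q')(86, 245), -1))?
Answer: Rational(-185, 32118) ≈ -0.0057600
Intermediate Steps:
Function('Q')(J, P) = Add(171, Mul(-298, J), Mul(235, P))
Mul(Function('b')(-223, -255), Pow(Function('Q')(86, 245), -1)) = Mul(-185, Pow(Add(171, Mul(-298, 86), Mul(235, 245)), -1)) = Mul(-185, Pow(Add(171, -25628, 57575), -1)) = Mul(-185, Pow(32118, -1)) = Mul(-185, Rational(1, 32118)) = Rational(-185, 32118)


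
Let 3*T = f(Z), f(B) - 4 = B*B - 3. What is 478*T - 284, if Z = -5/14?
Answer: -30677/294 ≈ -104.34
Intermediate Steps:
Z = -5/14 (Z = -5*1/14 = -5/14 ≈ -0.35714)
f(B) = 1 + B**2 (f(B) = 4 + (B*B - 3) = 4 + (B**2 - 3) = 4 + (-3 + B**2) = 1 + B**2)
T = 221/588 (T = (1 + (-5/14)**2)/3 = (1 + 25/196)/3 = (1/3)*(221/196) = 221/588 ≈ 0.37585)
478*T - 284 = 478*(221/588) - 284 = 52819/294 - 284 = -30677/294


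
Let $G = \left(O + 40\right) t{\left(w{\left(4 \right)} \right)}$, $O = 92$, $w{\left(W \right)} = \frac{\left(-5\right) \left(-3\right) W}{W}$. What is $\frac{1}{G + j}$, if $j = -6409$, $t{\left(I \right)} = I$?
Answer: $- \frac{1}{4429} \approx -0.00022578$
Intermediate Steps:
$w{\left(W \right)} = 15$ ($w{\left(W \right)} = \frac{15 W}{W} = 15$)
$G = 1980$ ($G = \left(92 + 40\right) 15 = 132 \cdot 15 = 1980$)
$\frac{1}{G + j} = \frac{1}{1980 - 6409} = \frac{1}{-4429} = - \frac{1}{4429}$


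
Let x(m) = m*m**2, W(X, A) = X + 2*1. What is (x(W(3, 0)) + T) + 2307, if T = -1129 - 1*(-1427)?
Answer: 2730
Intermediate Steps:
W(X, A) = 2 + X (W(X, A) = X + 2 = 2 + X)
T = 298 (T = -1129 + 1427 = 298)
x(m) = m**3
(x(W(3, 0)) + T) + 2307 = ((2 + 3)**3 + 298) + 2307 = (5**3 + 298) + 2307 = (125 + 298) + 2307 = 423 + 2307 = 2730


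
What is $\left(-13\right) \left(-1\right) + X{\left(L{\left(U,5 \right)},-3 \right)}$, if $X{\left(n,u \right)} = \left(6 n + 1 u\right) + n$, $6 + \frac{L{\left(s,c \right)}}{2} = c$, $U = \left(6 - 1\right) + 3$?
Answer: $-4$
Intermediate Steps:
$U = 8$ ($U = 5 + 3 = 8$)
$L{\left(s,c \right)} = -12 + 2 c$
$X{\left(n,u \right)} = u + 7 n$ ($X{\left(n,u \right)} = \left(6 n + u\right) + n = \left(u + 6 n\right) + n = u + 7 n$)
$\left(-13\right) \left(-1\right) + X{\left(L{\left(U,5 \right)},-3 \right)} = \left(-13\right) \left(-1\right) + \left(-3 + 7 \left(-12 + 2 \cdot 5\right)\right) = 13 + \left(-3 + 7 \left(-12 + 10\right)\right) = 13 + \left(-3 + 7 \left(-2\right)\right) = 13 - 17 = -4$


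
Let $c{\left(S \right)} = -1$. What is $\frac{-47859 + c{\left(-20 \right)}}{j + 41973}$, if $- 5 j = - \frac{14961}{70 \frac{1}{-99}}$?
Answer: $- \frac{16751000}{13209411} \approx -1.2681$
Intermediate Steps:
$j = - \frac{1481139}{350}$ ($j = - \frac{\left(-14961\right) \frac{1}{70 \frac{1}{-99}}}{5} = - \frac{\left(-14961\right) \frac{1}{70 \left(- \frac{1}{99}\right)}}{5} = - \frac{\left(-14961\right) \frac{1}{- \frac{70}{99}}}{5} = - \frac{\left(-14961\right) \left(- \frac{99}{70}\right)}{5} = \left(- \frac{1}{5}\right) \frac{1481139}{70} = - \frac{1481139}{350} \approx -4231.8$)
$\frac{-47859 + c{\left(-20 \right)}}{j + 41973} = \frac{-47859 - 1}{- \frac{1481139}{350} + 41973} = - \frac{47860}{\frac{13209411}{350}} = \left(-47860\right) \frac{350}{13209411} = - \frac{16751000}{13209411}$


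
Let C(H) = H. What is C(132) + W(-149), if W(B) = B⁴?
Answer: 492884533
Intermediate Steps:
C(132) + W(-149) = 132 + (-149)⁴ = 132 + 492884401 = 492884533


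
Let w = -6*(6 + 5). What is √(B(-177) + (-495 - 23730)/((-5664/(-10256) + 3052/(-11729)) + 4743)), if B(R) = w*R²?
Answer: I*√7284204033827995187801079/1876917919 ≈ 1438.0*I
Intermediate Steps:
w = -66 (w = -6*11 = -66)
B(R) = -66*R²
√(B(-177) + (-495 - 23730)/((-5664/(-10256) + 3052/(-11729)) + 4743)) = √(-66*(-177)² + (-495 - 23730)/((-5664/(-10256) + 3052/(-11729)) + 4743)) = √(-66*31329 - 24225/((-5664*(-1/10256) + 3052*(-1/11729)) + 4743)) = √(-2067714 - 24225/((354/641 - 3052/11729) + 4743)) = √(-2067714 - 24225/(2195734/7518289 + 4743)) = √(-2067714 - 24225/35661440461/7518289) = √(-2067714 - 24225*7518289/35661440461) = √(-2067714 - 9585818475/1876917919) = √(-3880939043785641/1876917919) = I*√7284204033827995187801079/1876917919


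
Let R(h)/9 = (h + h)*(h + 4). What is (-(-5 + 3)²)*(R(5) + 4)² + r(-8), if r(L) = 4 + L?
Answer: -2650388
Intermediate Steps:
R(h) = 18*h*(4 + h) (R(h) = 9*((h + h)*(h + 4)) = 9*((2*h)*(4 + h)) = 9*(2*h*(4 + h)) = 18*h*(4 + h))
(-(-5 + 3)²)*(R(5) + 4)² + r(-8) = (-(-5 + 3)²)*(18*5*(4 + 5) + 4)² + (4 - 8) = (-1*(-2)²)*(18*5*9 + 4)² - 4 = (-1*4)*(810 + 4)² - 4 = -4*814² - 4 = -4*662596 - 4 = -2650384 - 4 = -2650388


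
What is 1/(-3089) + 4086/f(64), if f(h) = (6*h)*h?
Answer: 2099513/12652544 ≈ 0.16594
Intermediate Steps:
f(h) = 6*h²
1/(-3089) + 4086/f(64) = 1/(-3089) + 4086/((6*64²)) = 1*(-1/3089) + 4086/((6*4096)) = -1/3089 + 4086/24576 = -1/3089 + 4086*(1/24576) = -1/3089 + 681/4096 = 2099513/12652544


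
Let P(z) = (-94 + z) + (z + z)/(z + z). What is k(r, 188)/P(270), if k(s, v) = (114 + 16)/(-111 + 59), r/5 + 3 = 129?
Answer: -5/354 ≈ -0.014124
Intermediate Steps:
r = 630 (r = -15 + 5*129 = -15 + 645 = 630)
k(s, v) = -5/2 (k(s, v) = 130/(-52) = 130*(-1/52) = -5/2)
P(z) = -93 + z (P(z) = (-94 + z) + (2*z)/((2*z)) = (-94 + z) + (2*z)*(1/(2*z)) = (-94 + z) + 1 = -93 + z)
k(r, 188)/P(270) = -5/(2*(-93 + 270)) = -5/2/177 = -5/2*1/177 = -5/354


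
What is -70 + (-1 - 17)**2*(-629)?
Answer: -203866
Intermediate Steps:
-70 + (-1 - 17)**2*(-629) = -70 + (-18)**2*(-629) = -70 + 324*(-629) = -70 - 203796 = -203866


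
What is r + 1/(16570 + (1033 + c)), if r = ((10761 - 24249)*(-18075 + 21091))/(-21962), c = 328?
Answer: 2623847695/1416549 ≈ 1852.3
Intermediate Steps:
r = 20339904/10981 (r = -13488*3016*(-1/21962) = -40679808*(-1/21962) = 20339904/10981 ≈ 1852.3)
r + 1/(16570 + (1033 + c)) = 20339904/10981 + 1/(16570 + (1033 + 328)) = 20339904/10981 + 1/(16570 + 1361) = 20339904/10981 + 1/17931 = 2623847695/1416549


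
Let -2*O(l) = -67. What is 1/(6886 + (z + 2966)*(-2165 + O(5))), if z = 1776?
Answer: -1/10100687 ≈ -9.9003e-8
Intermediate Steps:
O(l) = 67/2 (O(l) = -½*(-67) = 67/2)
1/(6886 + (z + 2966)*(-2165 + O(5))) = 1/(6886 + (1776 + 2966)*(-2165 + 67/2)) = 1/(6886 + 4742*(-4263/2)) = 1/(6886 - 10107573) = 1/(-10100687) = -1/10100687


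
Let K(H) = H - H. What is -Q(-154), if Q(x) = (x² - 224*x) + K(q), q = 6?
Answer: -58212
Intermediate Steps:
K(H) = 0
Q(x) = x² - 224*x (Q(x) = (x² - 224*x) + 0 = x² - 224*x)
-Q(-154) = -(-154)*(-224 - 154) = -(-154)*(-378) = -1*58212 = -58212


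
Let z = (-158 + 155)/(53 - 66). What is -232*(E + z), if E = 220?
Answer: -664216/13 ≈ -51094.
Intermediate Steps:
z = 3/13 (z = -3/(-13) = -3*(-1/13) = 3/13 ≈ 0.23077)
-232*(E + z) = -232*(220 + 3/13) = -232*2863/13 = -664216/13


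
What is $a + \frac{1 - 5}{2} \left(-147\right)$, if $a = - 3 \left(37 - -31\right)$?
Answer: $90$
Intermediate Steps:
$a = -204$ ($a = - 3 \left(37 + 31\right) = \left(-3\right) 68 = -204$)
$a + \frac{1 - 5}{2} \left(-147\right) = -204 + \frac{1 - 5}{2} \left(-147\right) = -204 + \left(-4\right) \frac{1}{2} \left(-147\right) = -204 - -294 = -204 + 294 = 90$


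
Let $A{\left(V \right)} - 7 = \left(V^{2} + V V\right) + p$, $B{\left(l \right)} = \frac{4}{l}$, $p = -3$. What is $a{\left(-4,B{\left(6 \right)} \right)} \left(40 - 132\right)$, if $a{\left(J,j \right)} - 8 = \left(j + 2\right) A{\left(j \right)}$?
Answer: $- \frac{52256}{27} \approx -1935.4$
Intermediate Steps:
$A{\left(V \right)} = 4 + 2 V^{2}$ ($A{\left(V \right)} = 7 - \left(3 - V^{2} - V V\right) = 7 + \left(\left(V^{2} + V^{2}\right) - 3\right) = 7 + \left(2 V^{2} - 3\right) = 7 + \left(-3 + 2 V^{2}\right) = 4 + 2 V^{2}$)
$a{\left(J,j \right)} = 8 + \left(2 + j\right) \left(4 + 2 j^{2}\right)$ ($a{\left(J,j \right)} = 8 + \left(j + 2\right) \left(4 + 2 j^{2}\right) = 8 + \left(2 + j\right) \left(4 + 2 j^{2}\right)$)
$a{\left(-4,B{\left(6 \right)} \right)} \left(40 - 132\right) = \left(16 + 4 \left(\frac{4}{6}\right)^{2} + 2 \cdot \frac{4}{6} \left(2 + \left(\frac{4}{6}\right)^{2}\right)\right) \left(40 - 132\right) = \left(16 + 4 \left(4 \cdot \frac{1}{6}\right)^{2} + 2 \cdot 4 \cdot \frac{1}{6} \left(2 + \left(4 \cdot \frac{1}{6}\right)^{2}\right)\right) \left(-92\right) = \left(16 + 4 \left(\frac{2}{3}\right)^{2} + 2 \cdot \frac{2}{3} \left(2 + \left(\frac{2}{3}\right)^{2}\right)\right) \left(-92\right) = \left(16 + 4 \cdot \frac{4}{9} + 2 \cdot \frac{2}{3} \left(2 + \frac{4}{9}\right)\right) \left(-92\right) = \left(16 + \frac{16}{9} + 2 \cdot \frac{2}{3} \cdot \frac{22}{9}\right) \left(-92\right) = \left(16 + \frac{16}{9} + \frac{88}{27}\right) \left(-92\right) = \frac{568}{27} \left(-92\right) = - \frac{52256}{27}$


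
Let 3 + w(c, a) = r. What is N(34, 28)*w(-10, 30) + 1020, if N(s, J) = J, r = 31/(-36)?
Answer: 8207/9 ≈ 911.89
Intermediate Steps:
r = -31/36 (r = 31*(-1/36) = -31/36 ≈ -0.86111)
w(c, a) = -139/36 (w(c, a) = -3 - 31/36 = -139/36)
N(34, 28)*w(-10, 30) + 1020 = 28*(-139/36) + 1020 = -973/9 + 1020 = 8207/9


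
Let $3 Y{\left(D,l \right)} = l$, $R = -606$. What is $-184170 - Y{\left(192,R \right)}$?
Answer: $-183968$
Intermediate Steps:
$Y{\left(D,l \right)} = \frac{l}{3}$
$-184170 - Y{\left(192,R \right)} = -184170 - \frac{1}{3} \left(-606\right) = -184170 - -202 = -184170 + 202 = -183968$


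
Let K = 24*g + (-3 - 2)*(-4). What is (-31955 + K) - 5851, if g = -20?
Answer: -38266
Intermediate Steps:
K = -460 (K = 24*(-20) + (-3 - 2)*(-4) = -480 - 5*(-4) = -480 + 20 = -460)
(-31955 + K) - 5851 = (-31955 - 460) - 5851 = -32415 - 5851 = -38266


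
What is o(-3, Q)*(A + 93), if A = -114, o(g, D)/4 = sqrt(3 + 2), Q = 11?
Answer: -84*sqrt(5) ≈ -187.83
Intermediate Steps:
o(g, D) = 4*sqrt(5) (o(g, D) = 4*sqrt(3 + 2) = 4*sqrt(5))
o(-3, Q)*(A + 93) = (4*sqrt(5))*(-114 + 93) = (4*sqrt(5))*(-21) = -84*sqrt(5)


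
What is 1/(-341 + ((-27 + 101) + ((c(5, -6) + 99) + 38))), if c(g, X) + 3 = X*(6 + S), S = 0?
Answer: -1/169 ≈ -0.0059172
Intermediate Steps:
c(g, X) = -3 + 6*X (c(g, X) = -3 + X*(6 + 0) = -3 + X*6 = -3 + 6*X)
1/(-341 + ((-27 + 101) + ((c(5, -6) + 99) + 38))) = 1/(-341 + ((-27 + 101) + (((-3 + 6*(-6)) + 99) + 38))) = 1/(-341 + (74 + (((-3 - 36) + 99) + 38))) = 1/(-341 + (74 + ((-39 + 99) + 38))) = 1/(-341 + (74 + (60 + 38))) = 1/(-341 + (74 + 98)) = 1/(-341 + 172) = 1/(-169) = -1/169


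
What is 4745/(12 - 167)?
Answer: -949/31 ≈ -30.613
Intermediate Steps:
4745/(12 - 167) = 4745/(-155) = -1/155*4745 = -949/31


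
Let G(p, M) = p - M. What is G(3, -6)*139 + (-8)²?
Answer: 1315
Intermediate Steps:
G(3, -6)*139 + (-8)² = (3 - 1*(-6))*139 + (-8)² = (3 + 6)*139 + 64 = 9*139 + 64 = 1251 + 64 = 1315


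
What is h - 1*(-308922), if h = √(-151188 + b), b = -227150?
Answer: 308922 + I*√378338 ≈ 3.0892e+5 + 615.09*I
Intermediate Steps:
h = I*√378338 (h = √(-151188 - 227150) = √(-378338) = I*√378338 ≈ 615.09*I)
h - 1*(-308922) = I*√378338 - 1*(-308922) = I*√378338 + 308922 = 308922 + I*√378338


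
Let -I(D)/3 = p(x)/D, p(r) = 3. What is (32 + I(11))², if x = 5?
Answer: 117649/121 ≈ 972.31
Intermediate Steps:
I(D) = -9/D
(32 + I(11))² = (32 - 9/11)² = (343/11)² = 117649/121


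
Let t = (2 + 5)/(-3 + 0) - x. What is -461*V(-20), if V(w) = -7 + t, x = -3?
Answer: 8759/3 ≈ 2919.7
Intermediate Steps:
t = ⅔ (t = (2 + 5)/(-3 + 0) - 1*(-3) = 7/(-3) + 3 = 7*(-⅓) + 3 = -7/3 + 3 = ⅔ ≈ 0.66667)
V(w) = -19/3 (V(w) = -7 + ⅔ = -19/3)
-461*V(-20) = -461*(-19/3) = 8759/3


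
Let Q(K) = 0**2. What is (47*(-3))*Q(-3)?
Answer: 0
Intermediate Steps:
Q(K) = 0
(47*(-3))*Q(-3) = (47*(-3))*0 = -141*0 = 0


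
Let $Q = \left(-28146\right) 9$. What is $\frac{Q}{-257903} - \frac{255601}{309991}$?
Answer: $\frac{12604795471}{79947608873} \approx 0.15766$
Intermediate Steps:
$Q = -253314$
$\frac{Q}{-257903} - \frac{255601}{309991} = - \frac{253314}{-257903} - \frac{255601}{309991} = \left(-253314\right) \left(- \frac{1}{257903}\right) - \frac{255601}{309991} = \frac{253314}{257903} - \frac{255601}{309991} = \frac{12604795471}{79947608873}$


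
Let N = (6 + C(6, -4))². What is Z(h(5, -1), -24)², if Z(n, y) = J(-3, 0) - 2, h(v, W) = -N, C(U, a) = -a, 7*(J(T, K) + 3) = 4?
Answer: 961/49 ≈ 19.612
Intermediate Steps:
J(T, K) = -17/7 (J(T, K) = -3 + (⅐)*4 = -3 + 4/7 = -17/7)
N = 100 (N = (6 - 1*(-4))² = (6 + 4)² = 10² = 100)
h(v, W) = -100 (h(v, W) = -1*100 = -100)
Z(n, y) = -31/7 (Z(n, y) = -17/7 - 2 = -31/7)
Z(h(5, -1), -24)² = (-31/7)² = 961/49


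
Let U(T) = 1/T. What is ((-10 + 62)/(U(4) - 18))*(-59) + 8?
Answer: 12840/71 ≈ 180.84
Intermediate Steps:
((-10 + 62)/(U(4) - 18))*(-59) + 8 = ((-10 + 62)/(1/4 - 18))*(-59) + 8 = (52/(¼ - 18))*(-59) + 8 = (52/(-71/4))*(-59) + 8 = (52*(-4/71))*(-59) + 8 = -208/71*(-59) + 8 = 12272/71 + 8 = 12840/71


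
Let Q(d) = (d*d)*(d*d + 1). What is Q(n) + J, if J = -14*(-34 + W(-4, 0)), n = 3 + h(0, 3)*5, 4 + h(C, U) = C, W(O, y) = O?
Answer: 84342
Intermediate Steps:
h(C, U) = -4 + C
n = -17 (n = 3 + (-4 + 0)*5 = 3 - 4*5 = 3 - 20 = -17)
J = 532 (J = -14*(-34 - 4) = -14*(-38) = 532)
Q(d) = d²*(1 + d²) (Q(d) = d²*(d² + 1) = d²*(1 + d²))
Q(n) + J = ((-17)² + (-17)⁴) + 532 = (289 + 83521) + 532 = 83810 + 532 = 84342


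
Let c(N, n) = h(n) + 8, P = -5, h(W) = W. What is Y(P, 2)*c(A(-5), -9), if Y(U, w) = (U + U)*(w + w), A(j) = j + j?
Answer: 40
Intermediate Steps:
A(j) = 2*j
c(N, n) = 8 + n (c(N, n) = n + 8 = 8 + n)
Y(U, w) = 4*U*w (Y(U, w) = (2*U)*(2*w) = 4*U*w)
Y(P, 2)*c(A(-5), -9) = (4*(-5)*2)*(8 - 9) = -40*(-1) = 40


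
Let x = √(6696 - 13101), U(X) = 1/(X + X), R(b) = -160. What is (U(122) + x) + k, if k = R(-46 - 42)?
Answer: -39039/244 + I*√6405 ≈ -160.0 + 80.031*I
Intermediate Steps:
k = -160
U(X) = 1/(2*X)
x = I*√6405 (x = √(-6405) = I*√6405 ≈ 80.031*I)
(U(122) + x) + k = ((½)/122 + I*√6405) - 160 = ((½)*(1/122) + I*√6405) - 160 = (1/244 + I*√6405) - 160 = -39039/244 + I*√6405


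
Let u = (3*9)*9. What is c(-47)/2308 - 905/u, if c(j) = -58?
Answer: -1051417/280422 ≈ -3.7494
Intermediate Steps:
u = 243 (u = 27*9 = 243)
c(-47)/2308 - 905/u = -58/2308 - 905/243 = -58*1/2308 - 905*1/243 = -29/1154 - 905/243 = -1051417/280422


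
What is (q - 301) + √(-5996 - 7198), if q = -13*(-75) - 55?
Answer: 619 + 3*I*√1466 ≈ 619.0 + 114.87*I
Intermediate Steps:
q = 920 (q = 975 - 55 = 920)
(q - 301) + √(-5996 - 7198) = (920 - 301) + √(-5996 - 7198) = 619 + √(-13194) = 619 + 3*I*√1466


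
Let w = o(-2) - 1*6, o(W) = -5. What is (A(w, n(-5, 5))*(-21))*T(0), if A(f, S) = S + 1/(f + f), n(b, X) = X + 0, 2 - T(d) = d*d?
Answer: -2289/11 ≈ -208.09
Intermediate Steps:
T(d) = 2 - d² (T(d) = 2 - d*d = 2 - d²)
n(b, X) = X
w = -11 (w = -5 - 1*6 = -5 - 6 = -11)
A(f, S) = S + 1/(2*f)
(A(w, n(-5, 5))*(-21))*T(0) = ((5 + (½)/(-11))*(-21))*(2 - 1*0²) = ((5 + (½)*(-1/11))*(-21))*(2 - 1*0) = ((5 - 1/22)*(-21))*(2 + 0) = ((109/22)*(-21))*2 = -2289/22*2 = -2289/11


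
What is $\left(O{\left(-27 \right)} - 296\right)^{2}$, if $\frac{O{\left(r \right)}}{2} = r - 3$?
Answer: $126736$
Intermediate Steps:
$O{\left(r \right)} = -6 + 2 r$ ($O{\left(r \right)} = 2 \left(r - 3\right) = 2 \left(-3 + r\right) = -6 + 2 r$)
$\left(O{\left(-27 \right)} - 296\right)^{2} = \left(\left(-6 + 2 \left(-27\right)\right) - 296\right)^{2} = \left(\left(-6 - 54\right) - 296\right)^{2} = \left(-60 - 296\right)^{2} = \left(-356\right)^{2} = 126736$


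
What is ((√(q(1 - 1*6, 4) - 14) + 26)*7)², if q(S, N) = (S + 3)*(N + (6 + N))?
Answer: 31066 + 2548*I*√42 ≈ 31066.0 + 16513.0*I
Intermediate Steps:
q(S, N) = (3 + S)*(6 + 2*N)
((√(q(1 - 1*6, 4) - 14) + 26)*7)² = ((√((18 + 6*4 + 6*(1 - 1*6) + 2*4*(1 - 1*6)) - 14) + 26)*7)² = ((√((18 + 24 + 6*(1 - 6) + 2*4*(1 - 6)) - 14) + 26)*7)² = ((√((18 + 24 + 6*(-5) + 2*4*(-5)) - 14) + 26)*7)² = ((√((18 + 24 - 30 - 40) - 14) + 26)*7)² = ((√(-28 - 14) + 26)*7)² = ((√(-42) + 26)*7)² = ((I*√42 + 26)*7)² = ((26 + I*√42)*7)² = (182 + 7*I*√42)²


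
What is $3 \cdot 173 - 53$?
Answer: $466$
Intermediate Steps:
$3 \cdot 173 - 53 = 519 - 53 = 466$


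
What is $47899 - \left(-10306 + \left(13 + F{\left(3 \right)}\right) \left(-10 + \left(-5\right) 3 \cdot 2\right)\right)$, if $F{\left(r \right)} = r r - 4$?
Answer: $58925$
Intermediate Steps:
$F{\left(r \right)} = -4 + r^{2}$ ($F{\left(r \right)} = r^{2} - 4 = -4 + r^{2}$)
$47899 - \left(-10306 + \left(13 + F{\left(3 \right)}\right) \left(-10 + \left(-5\right) 3 \cdot 2\right)\right) = 47899 - \left(-10306 + \left(13 - \left(4 - 3^{2}\right)\right) \left(-10 + \left(-5\right) 3 \cdot 2\right)\right) = 47899 - \left(-10306 + \left(13 + \left(-4 + 9\right)\right) \left(-10 - 30\right)\right) = 47899 - \left(-10306 + \left(13 + 5\right) \left(-10 - 30\right)\right) = 47899 - \left(-10306 + 18 \left(-40\right)\right) = 47899 - \left(-10306 - 720\right) = 47899 - -11026 = 47899 + 11026 = 58925$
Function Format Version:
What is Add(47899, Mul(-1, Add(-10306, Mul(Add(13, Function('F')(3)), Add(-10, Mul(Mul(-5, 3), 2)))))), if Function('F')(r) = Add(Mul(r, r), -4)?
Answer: 58925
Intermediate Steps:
Function('F')(r) = Add(-4, Pow(r, 2)) (Function('F')(r) = Add(Pow(r, 2), -4) = Add(-4, Pow(r, 2)))
Add(47899, Mul(-1, Add(-10306, Mul(Add(13, Function('F')(3)), Add(-10, Mul(Mul(-5, 3), 2)))))) = Add(47899, Mul(-1, Add(-10306, Mul(Add(13, Add(-4, Pow(3, 2))), Add(-10, Mul(Mul(-5, 3), 2)))))) = Add(47899, Mul(-1, Add(-10306, Mul(Add(13, Add(-4, 9)), Add(-10, Mul(-15, 2)))))) = Add(47899, Mul(-1, Add(-10306, Mul(Add(13, 5), Add(-10, -30))))) = Add(47899, Mul(-1, Add(-10306, Mul(18, -40)))) = Add(47899, Mul(-1, Add(-10306, -720))) = Add(47899, Mul(-1, -11026)) = Add(47899, 11026) = 58925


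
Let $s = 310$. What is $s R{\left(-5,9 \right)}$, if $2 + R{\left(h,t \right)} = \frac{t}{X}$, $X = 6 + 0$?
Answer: $-155$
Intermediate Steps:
$X = 6$
$R{\left(h,t \right)} = -2 + \frac{t}{6}$
$s R{\left(-5,9 \right)} = 310 \left(-2 + \frac{1}{6} \cdot 9\right) = 310 \left(-2 + \frac{3}{2}\right) = 310 \left(- \frac{1}{2}\right) = -155$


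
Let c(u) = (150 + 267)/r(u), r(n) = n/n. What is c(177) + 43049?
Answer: 43466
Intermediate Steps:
r(n) = 1
c(u) = 417 (c(u) = (150 + 267)/1 = 417*1 = 417)
c(177) + 43049 = 417 + 43049 = 43466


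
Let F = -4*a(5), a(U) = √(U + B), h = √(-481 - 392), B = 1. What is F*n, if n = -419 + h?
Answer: 1676*√6 - 12*I*√582 ≈ 4105.3 - 289.5*I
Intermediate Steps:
h = 3*I*√97 (h = √(-873) = 3*I*√97 ≈ 29.547*I)
a(U) = √(1 + U) (a(U) = √(U + 1) = √(1 + U))
n = -419 + 3*I*√97 ≈ -419.0 + 29.547*I
F = -4*√6 (F = -4*√(1 + 5) = -4*√6 ≈ -9.7980)
F*n = (-4*√6)*(-419 + 3*I*√97) = -4*√6*(-419 + 3*I*√97)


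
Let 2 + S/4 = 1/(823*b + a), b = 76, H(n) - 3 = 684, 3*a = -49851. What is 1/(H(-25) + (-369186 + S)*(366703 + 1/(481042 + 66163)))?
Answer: -5026734571/680542181093782410675 ≈ -7.3864e-12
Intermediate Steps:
a = -16617 (a = (⅓)*(-49851) = -16617)
H(n) = 687 (H(n) = 3 + 684 = 687)
S = -367444/45931 (S = -8 + 4/(823*76 - 16617) = -8 + 4/(62548 - 16617) = -8 + 4/45931 = -367444/45931 ≈ -7.9999)
1/(H(-25) + (-369186 + S)*(366703 + 1/(481042 + 66163))) = 1/(687 + (-369186 - 367444/45931)*(366703 + 1/(481042 + 66163))) = 1/(687 - 16957449610*(366703 + 1/547205)/45931) = 1/(687 - 16957449610/45931*200661715116/547205) = 1/(687 - 680542184547149060952/5026734571) = 1/(-680542181093782410675/5026734571) = -5026734571/680542181093782410675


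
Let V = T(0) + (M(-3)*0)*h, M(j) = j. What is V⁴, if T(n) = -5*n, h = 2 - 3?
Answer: 0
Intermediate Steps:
h = -1
V = 0 (V = -5*0 - 3*0*(-1) = 0 + 0*(-1) = 0 + 0 = 0)
V⁴ = 0⁴ = 0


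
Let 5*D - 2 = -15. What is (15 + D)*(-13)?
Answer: -806/5 ≈ -161.20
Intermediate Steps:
D = -13/5 (D = 2/5 + (1/5)*(-15) = 2/5 - 3 = -13/5 ≈ -2.6000)
(15 + D)*(-13) = (15 - 13/5)*(-13) = (62/5)*(-13) = -806/5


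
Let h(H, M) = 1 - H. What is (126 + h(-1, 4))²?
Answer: 16384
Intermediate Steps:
(126 + h(-1, 4))² = (126 + (1 - 1*(-1)))² = (126 + (1 + 1))² = (126 + 2)² = 128² = 16384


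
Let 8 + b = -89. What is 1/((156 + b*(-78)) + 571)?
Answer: 1/8293 ≈ 0.00012058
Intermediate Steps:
b = -97 (b = -8 - 89 = -97)
1/((156 + b*(-78)) + 571) = 1/((156 - 97*(-78)) + 571) = 1/((156 + 7566) + 571) = 1/(7722 + 571) = 1/8293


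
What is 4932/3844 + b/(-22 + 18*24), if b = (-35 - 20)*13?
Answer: -36317/78802 ≈ -0.46086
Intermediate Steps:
b = -715 (b = -55*13 = -715)
4932/3844 + b/(-22 + 18*24) = 4932/3844 - 715/(-22 + 18*24) = 4932*(1/3844) - 715/(-22 + 432) = 1233/961 - 715/410 = 1233/961 - 715*1/410 = 1233/961 - 143/82 = -36317/78802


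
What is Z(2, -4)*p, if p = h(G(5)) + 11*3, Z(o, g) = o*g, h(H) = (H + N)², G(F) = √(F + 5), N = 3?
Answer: -416 - 48*√10 ≈ -567.79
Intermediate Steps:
G(F) = √(5 + F)
h(H) = (3 + H)² (h(H) = (H + 3)² = (3 + H)²)
Z(o, g) = g*o
p = 33 + (3 + √10)² (p = (3 + √(5 + 5))² + 11*3 = (3 + √10)² + 33 = 33 + (3 + √10)² ≈ 70.974)
Z(2, -4)*p = (-4*2)*(52 + 6*√10) = -8*(52 + 6*√10) = -416 - 48*√10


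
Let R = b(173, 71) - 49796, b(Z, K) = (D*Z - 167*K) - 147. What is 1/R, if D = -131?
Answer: -1/84463 ≈ -1.1839e-5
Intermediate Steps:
b(Z, K) = -147 - 167*K - 131*Z (b(Z, K) = (-131*Z - 167*K) - 147 = (-167*K - 131*Z) - 147 = -147 - 167*K - 131*Z)
R = -84463 (R = (-147 - 167*71 - 131*173) - 49796 = (-147 - 11857 - 22663) - 49796 = -34667 - 49796 = -84463)
1/R = 1/(-84463) = -1/84463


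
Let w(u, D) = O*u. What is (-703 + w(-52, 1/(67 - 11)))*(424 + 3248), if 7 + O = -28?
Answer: 4101624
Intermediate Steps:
O = -35 (O = -7 - 28 = -35)
w(u, D) = -35*u
(-703 + w(-52, 1/(67 - 11)))*(424 + 3248) = (-703 - 35*(-52))*(424 + 3248) = (-703 + 1820)*3672 = 1117*3672 = 4101624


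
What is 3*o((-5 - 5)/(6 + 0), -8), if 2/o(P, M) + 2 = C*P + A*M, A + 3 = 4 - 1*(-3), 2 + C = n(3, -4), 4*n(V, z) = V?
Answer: -72/383 ≈ -0.18799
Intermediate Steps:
n(V, z) = V/4
C = -5/4 (C = -2 + (¼)*3 = -2 + ¾ = -5/4 ≈ -1.2500)
A = 4 (A = -3 + (4 - 1*(-3)) = -3 + (4 + 3) = -3 + 7 = 4)
o(P, M) = 2/(-2 + 4*M - 5*P/4) (o(P, M) = 2/(-2 + (-5*P/4 + 4*M)) = 2/(-2 + (4*M - 5*P/4)) = 2/(-2 + 4*M - 5*P/4))
3*o((-5 - 5)/(6 + 0), -8) = 3*(8/(-8 - 5*(-5 - 5)/(6 + 0) + 16*(-8))) = 3*(8/(-8 - (-50)/6 - 128)) = 3*(8/(-8 - 5*(-5/3) - 128)) = 3*(8/(-8 + 25/3 - 128)) = 3*(8/(-383/3)) = 3*(8*(-3/383)) = 3*(-24/383) = -72/383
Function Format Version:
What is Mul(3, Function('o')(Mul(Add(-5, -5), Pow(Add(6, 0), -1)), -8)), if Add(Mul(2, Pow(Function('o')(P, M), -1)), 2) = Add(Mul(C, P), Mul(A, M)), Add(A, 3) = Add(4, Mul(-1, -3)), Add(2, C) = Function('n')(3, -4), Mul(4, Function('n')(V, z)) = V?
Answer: Rational(-72, 383) ≈ -0.18799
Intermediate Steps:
Function('n')(V, z) = Mul(Rational(1, 4), V)
C = Rational(-5, 4) (C = Add(-2, Mul(Rational(1, 4), 3)) = Add(-2, Rational(3, 4)) = Rational(-5, 4) ≈ -1.2500)
A = 4 (A = Add(-3, Add(4, Mul(-1, -3))) = Add(-3, Add(4, 3)) = Add(-3, 7) = 4)
Function('o')(P, M) = Mul(2, Pow(Add(-2, Mul(4, M), Mul(Rational(-5, 4), P)), -1)) (Function('o')(P, M) = Mul(2, Pow(Add(-2, Add(Mul(Rational(-5, 4), P), Mul(4, M))), -1)) = Mul(2, Pow(Add(-2, Add(Mul(4, M), Mul(Rational(-5, 4), P))), -1)) = Mul(2, Pow(Add(-2, Mul(4, M), Mul(Rational(-5, 4), P)), -1)))
Mul(3, Function('o')(Mul(Add(-5, -5), Pow(Add(6, 0), -1)), -8)) = Mul(3, Mul(8, Pow(Add(-8, Mul(-5, Mul(Add(-5, -5), Pow(Add(6, 0), -1))), Mul(16, -8)), -1))) = Mul(3, Mul(8, Pow(Add(-8, Mul(-5, Mul(-10, Pow(6, -1))), -128), -1))) = Mul(3, Mul(8, Pow(Add(-8, Mul(-5, Mul(-10, Rational(1, 6))), -128), -1))) = Mul(3, Mul(8, Pow(Add(-8, Mul(-5, Rational(-5, 3)), -128), -1))) = Mul(3, Mul(8, Pow(Add(-8, Rational(25, 3), -128), -1))) = Mul(3, Mul(8, Pow(Rational(-383, 3), -1))) = Mul(3, Mul(8, Rational(-3, 383))) = Mul(3, Rational(-24, 383)) = Rational(-72, 383)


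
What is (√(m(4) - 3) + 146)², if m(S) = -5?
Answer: 21308 + 584*I*√2 ≈ 21308.0 + 825.9*I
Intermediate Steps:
(√(m(4) - 3) + 146)² = (√(-5 - 3) + 146)² = (√(-8) + 146)² = (2*I*√2 + 146)² = (146 + 2*I*√2)²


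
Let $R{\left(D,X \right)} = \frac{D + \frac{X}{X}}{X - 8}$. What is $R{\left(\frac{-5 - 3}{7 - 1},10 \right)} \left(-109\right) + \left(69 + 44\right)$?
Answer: $\frac{787}{6} \approx 131.17$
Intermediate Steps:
$R{\left(D,X \right)} = \frac{1 + D}{-8 + X}$ ($R{\left(D,X \right)} = \frac{D + 1}{-8 + X} = \frac{1 + D}{-8 + X}$)
$R{\left(\frac{-5 - 3}{7 - 1},10 \right)} \left(-109\right) + \left(69 + 44\right) = \frac{1 + \frac{-5 - 3}{7 - 1}}{-8 + 10} \left(-109\right) + \left(69 + 44\right) = \frac{1 - \frac{8}{6}}{2} \left(-109\right) + 113 = \frac{1 - \frac{4}{3}}{2} \left(-109\right) + 113 = \frac{1}{2} \left(- \frac{1}{3}\right) \left(-109\right) + 113 = \left(- \frac{1}{6}\right) \left(-109\right) + 113 = \frac{109}{6} + 113 = \frac{787}{6}$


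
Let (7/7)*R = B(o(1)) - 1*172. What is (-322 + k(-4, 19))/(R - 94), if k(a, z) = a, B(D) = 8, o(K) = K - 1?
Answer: 163/129 ≈ 1.2636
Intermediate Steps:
o(K) = -1 + K
R = -164 (R = 8 - 1*172 = 8 - 172 = -164)
(-322 + k(-4, 19))/(R - 94) = (-322 - 4)/(-164 - 94) = -326/(-258) = -326*(-1/258) = 163/129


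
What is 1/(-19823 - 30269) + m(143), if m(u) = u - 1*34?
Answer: 5460027/50092 ≈ 109.00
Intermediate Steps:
m(u) = -34 + u (m(u) = u - 34 = -34 + u)
1/(-19823 - 30269) + m(143) = 1/(-19823 - 30269) + (-34 + 143) = 1/(-50092) + 109 = -1/50092 + 109 = 5460027/50092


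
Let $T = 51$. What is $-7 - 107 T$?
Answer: $-5464$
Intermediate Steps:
$-7 - 107 T = -7 - 5457 = -5464$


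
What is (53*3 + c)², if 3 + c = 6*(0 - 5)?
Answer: 15876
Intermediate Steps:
c = -33 (c = -3 + 6*(0 - 5) = -3 + 6*(-5) = -3 - 30 = -33)
(53*3 + c)² = (53*3 - 33)² = (159 - 33)² = 126² = 15876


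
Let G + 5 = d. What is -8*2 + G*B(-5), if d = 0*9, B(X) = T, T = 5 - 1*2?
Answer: -31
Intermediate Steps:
T = 3 (T = 5 - 2 = 3)
B(X) = 3
d = 0
G = -5 (G = -5 + 0 = -5)
-8*2 + G*B(-5) = -8*2 - 5*3 = -16 - 15 = -31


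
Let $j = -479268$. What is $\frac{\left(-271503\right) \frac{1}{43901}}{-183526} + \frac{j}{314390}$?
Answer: $- \frac{1930682450502999}{1266516173492570} \approx -1.5244$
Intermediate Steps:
$\frac{\left(-271503\right) \frac{1}{43901}}{-183526} + \frac{j}{314390} = \frac{\left(-271503\right) \frac{1}{43901}}{-183526} - \frac{479268}{314390} = \left(-271503\right) \frac{1}{43901} \left(- \frac{1}{183526}\right) - \frac{239634}{157195} = \left(- \frac{271503}{43901}\right) \left(- \frac{1}{183526}\right) - \frac{239634}{157195} = \frac{271503}{8056974926} - \frac{239634}{157195} = - \frac{1930682450502999}{1266516173492570}$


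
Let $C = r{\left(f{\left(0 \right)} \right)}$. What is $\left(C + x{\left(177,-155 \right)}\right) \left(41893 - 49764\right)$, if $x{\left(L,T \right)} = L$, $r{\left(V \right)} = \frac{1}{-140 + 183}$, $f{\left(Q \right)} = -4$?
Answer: $- \frac{59914052}{43} \approx -1.3934 \cdot 10^{6}$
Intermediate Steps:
$r{\left(V \right)} = \frac{1}{43}$
$C = \frac{1}{43} \approx 0.023256$
$\left(C + x{\left(177,-155 \right)}\right) \left(41893 - 49764\right) = \left(\frac{1}{43} + 177\right) \left(41893 - 49764\right) = \frac{7612}{43} \left(-7871\right) = - \frac{59914052}{43}$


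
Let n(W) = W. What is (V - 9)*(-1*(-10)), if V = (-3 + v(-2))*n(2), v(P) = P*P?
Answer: -70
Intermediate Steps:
v(P) = P²
V = 2 (V = (-3 + (-2)²)*2 = (-3 + 4)*2 = 1*2 = 2)
(V - 9)*(-1*(-10)) = (2 - 9)*(-1*(-10)) = -7*10 = -70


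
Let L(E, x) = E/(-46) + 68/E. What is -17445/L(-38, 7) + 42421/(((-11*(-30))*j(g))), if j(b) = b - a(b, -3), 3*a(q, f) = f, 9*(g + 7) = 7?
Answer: 39359736327/2176570 ≈ 18083.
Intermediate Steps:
g = -56/9 (g = -7 + (⅑)*7 = -7 + 7/9 = -56/9 ≈ -6.2222)
a(q, f) = f/3
j(b) = 1 + b (j(b) = b - (-3)/3 = b - 1*(-1) = b + 1 = 1 + b)
L(E, x) = 68/E - E/46 (L(E, x) = E*(-1/46) + 68/E = -E/46 + 68/E = 68/E - E/46)
-17445/L(-38, 7) + 42421/(((-11*(-30))*j(g))) = -17445/(68/(-38) - 1/46*(-38)) + 42421/(((-11*(-30))*(1 - 56/9))) = -17445/(68*(-1/38) + 19/23) + 42421/((330*(-47/9))) = -17445/(-34/19 + 19/23) + 42421/(-5170/3) = -17445/(-421/437) + 42421*(-3/5170) = -17445*(-437/421) - 127263/5170 = 7623465/421 - 127263/5170 = 39359736327/2176570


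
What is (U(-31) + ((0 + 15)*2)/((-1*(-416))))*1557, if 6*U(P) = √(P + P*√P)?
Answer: 23355/208 + 519*√(-31 - 31*I*√31)/2 ≈ 2317.0 - 2636.0*I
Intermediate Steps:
U(P) = √(P + P^(3/2))/6 (U(P) = √(P + P*√P)/6 = √(P + P^(3/2))/6)
(U(-31) + ((0 + 15)*2)/((-1*(-416))))*1557 = (√(-31 + (-31)^(3/2))/6 + ((0 + 15)*2)/((-1*(-416))))*1557 = (√(-31 - 31*I*√31)/6 + (15*2)/416)*1557 = (√(-31 - 31*I*√31)/6 + 30*(1/416))*1557 = (√(-31 - 31*I*√31)/6 + 15/208)*1557 = (15/208 + √(-31 - 31*I*√31)/6)*1557 = 23355/208 + 519*√(-31 - 31*I*√31)/2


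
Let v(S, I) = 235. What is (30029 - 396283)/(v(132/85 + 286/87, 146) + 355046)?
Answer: -366254/355281 ≈ -1.0309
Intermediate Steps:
(30029 - 396283)/(v(132/85 + 286/87, 146) + 355046) = (30029 - 396283)/(235 + 355046) = -366254/355281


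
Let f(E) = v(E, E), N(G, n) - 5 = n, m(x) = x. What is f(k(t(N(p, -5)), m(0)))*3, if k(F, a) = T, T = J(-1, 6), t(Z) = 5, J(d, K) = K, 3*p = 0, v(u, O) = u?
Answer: 18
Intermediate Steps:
p = 0 (p = (1/3)*0 = 0)
N(G, n) = 5 + n
T = 6
k(F, a) = 6
f(E) = E
f(k(t(N(p, -5)), m(0)))*3 = 6*3 = 18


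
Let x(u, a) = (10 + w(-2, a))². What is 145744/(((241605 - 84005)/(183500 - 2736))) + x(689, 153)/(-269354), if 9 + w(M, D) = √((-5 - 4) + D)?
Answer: 221756356321527/1326568450 ≈ 1.6717e+5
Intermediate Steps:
w(M, D) = -9 + √(-9 + D) (w(M, D) = -9 + √((-5 - 4) + D) = -9 + √(-9 + D))
x(u, a) = (1 + √(-9 + a))² (x(u, a) = (10 + (-9 + √(-9 + a)))² = (1 + √(-9 + a))²)
145744/(((241605 - 84005)/(183500 - 2736))) + x(689, 153)/(-269354) = 145744/(((241605 - 84005)/(183500 - 2736))) + (1 + √(-9 + 153))²/(-269354) = 145744/((157600/180764)) + (1 + √144)²*(-1/269354) = 145744/((157600*(1/180764))) + (1 + 12)²*(-1/269354) = 145744/(39400/45191) + 13²*(-1/269354) = 145744*(45191/39400) + 169*(-1/269354) = 823289638/4925 - 169/269354 = 221756356321527/1326568450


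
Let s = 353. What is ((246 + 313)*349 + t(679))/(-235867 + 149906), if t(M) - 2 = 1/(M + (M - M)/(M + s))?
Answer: -132468148/58367519 ≈ -2.2696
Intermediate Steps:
t(M) = 2 + 1/M (t(M) = 2 + 1/(M + (M - M)/(M + 353)) = 2 + 1/(M + 0/(353 + M)) = 2 + 1/(M + 0) = 2 + 1/M)
((246 + 313)*349 + t(679))/(-235867 + 149906) = ((246 + 313)*349 + (2 + 1/679))/(-235867 + 149906) = (559*349 + (2 + 1/679))/(-85961) = (195091 + 1359/679)*(-1/85961) = (132468148/679)*(-1/85961) = -132468148/58367519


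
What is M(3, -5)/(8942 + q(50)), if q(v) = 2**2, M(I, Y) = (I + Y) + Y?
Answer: -1/1278 ≈ -0.00078247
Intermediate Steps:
M(I, Y) = I + 2*Y
q(v) = 4
M(3, -5)/(8942 + q(50)) = (3 + 2*(-5))/(8942 + 4) = (3 - 10)/8946 = -7*1/8946 = -1/1278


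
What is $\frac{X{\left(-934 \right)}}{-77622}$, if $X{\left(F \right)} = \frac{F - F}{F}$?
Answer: $0$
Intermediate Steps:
$X{\left(F \right)} = 0$ ($X{\left(F \right)} = \frac{0}{F} = 0$)
$\frac{X{\left(-934 \right)}}{-77622} = \frac{0}{-77622} = 0 \left(- \frac{1}{77622}\right) = 0$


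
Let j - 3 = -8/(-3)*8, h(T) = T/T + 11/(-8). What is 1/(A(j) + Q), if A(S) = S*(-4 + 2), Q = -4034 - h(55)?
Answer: -24/97975 ≈ -0.00024496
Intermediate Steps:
h(T) = -3/8 (h(T) = 1 + 11*(-⅛) = 1 - 11/8 = -3/8)
Q = -32269/8 (Q = -4034 - 1*(-3/8) = -4034 + 3/8 = -32269/8 ≈ -4033.6)
j = 73/3 (j = 3 - 8/(-3)*8 = 3 - 8*(-⅓)*8 = 3 + (8/3)*8 = 3 + 64/3 = 73/3 ≈ 24.333)
A(S) = -2*S (A(S) = S*(-2) = -2*S)
1/(A(j) + Q) = 1/(-2*73/3 - 32269/8) = 1/(-146/3 - 32269/8) = 1/(-97975/24) = -24/97975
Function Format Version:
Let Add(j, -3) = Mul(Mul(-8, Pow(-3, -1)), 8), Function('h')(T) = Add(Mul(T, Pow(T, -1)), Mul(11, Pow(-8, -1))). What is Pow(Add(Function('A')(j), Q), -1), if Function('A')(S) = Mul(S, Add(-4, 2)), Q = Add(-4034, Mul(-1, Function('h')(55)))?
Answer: Rational(-24, 97975) ≈ -0.00024496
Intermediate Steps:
Function('h')(T) = Rational(-3, 8) (Function('h')(T) = Add(1, Mul(11, Rational(-1, 8))) = Add(1, Rational(-11, 8)) = Rational(-3, 8))
Q = Rational(-32269, 8) (Q = Add(-4034, Mul(-1, Rational(-3, 8))) = Add(-4034, Rational(3, 8)) = Rational(-32269, 8) ≈ -4033.6)
j = Rational(73, 3) (j = Add(3, Mul(Mul(-8, Pow(-3, -1)), 8)) = Add(3, Mul(Mul(-8, Rational(-1, 3)), 8)) = Add(3, Mul(Rational(8, 3), 8)) = Add(3, Rational(64, 3)) = Rational(73, 3) ≈ 24.333)
Function('A')(S) = Mul(-2, S) (Function('A')(S) = Mul(S, -2) = Mul(-2, S))
Pow(Add(Function('A')(j), Q), -1) = Pow(Add(Mul(-2, Rational(73, 3)), Rational(-32269, 8)), -1) = Pow(Add(Rational(-146, 3), Rational(-32269, 8)), -1) = Pow(Rational(-97975, 24), -1) = Rational(-24, 97975)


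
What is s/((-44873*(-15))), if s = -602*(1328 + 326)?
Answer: -995708/673095 ≈ -1.4793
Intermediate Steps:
s = -995708 (s = -602*1654 = -995708)
s/((-44873*(-15))) = -995708/((-44873*(-15))) = -995708/673095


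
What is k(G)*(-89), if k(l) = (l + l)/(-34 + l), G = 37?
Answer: -6586/3 ≈ -2195.3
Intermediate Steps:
k(l) = 2*l/(-34 + l) (k(l) = (2*l)/(-34 + l) = 2*l/(-34 + l))
k(G)*(-89) = (2*37/(-34 + 37))*(-89) = (2*37/3)*(-89) = (2*37*(⅓))*(-89) = (74/3)*(-89) = -6586/3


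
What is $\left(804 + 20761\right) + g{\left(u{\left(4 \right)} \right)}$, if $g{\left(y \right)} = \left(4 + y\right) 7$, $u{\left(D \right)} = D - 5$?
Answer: $21586$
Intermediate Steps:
$u{\left(D \right)} = -5 + D$
$g{\left(y \right)} = 28 + 7 y$
$\left(804 + 20761\right) + g{\left(u{\left(4 \right)} \right)} = \left(804 + 20761\right) + \left(28 + 7 \left(-5 + 4\right)\right) = 21565 + \left(28 + 7 \left(-1\right)\right) = 21565 + \left(28 - 7\right) = 21565 + 21 = 21586$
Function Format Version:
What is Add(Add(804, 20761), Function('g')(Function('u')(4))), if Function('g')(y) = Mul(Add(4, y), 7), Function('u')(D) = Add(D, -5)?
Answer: 21586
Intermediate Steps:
Function('u')(D) = Add(-5, D)
Function('g')(y) = Add(28, Mul(7, y))
Add(Add(804, 20761), Function('g')(Function('u')(4))) = Add(Add(804, 20761), Add(28, Mul(7, Add(-5, 4)))) = Add(21565, Add(28, Mul(7, -1))) = Add(21565, Add(28, -7)) = Add(21565, 21) = 21586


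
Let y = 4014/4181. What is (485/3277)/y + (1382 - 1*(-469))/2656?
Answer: 131564713/154587168 ≈ 0.85107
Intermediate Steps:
y = 4014/4181 (y = 4014*(1/4181) = 4014/4181 ≈ 0.96006)
(485/3277)/y + (1382 - 1*(-469))/2656 = (485/3277)/(4014/4181) + (1382 - 1*(-469))/2656 = (485*(1/3277))*(4181/4014) + (1382 + 469)*(1/2656) = (485/3277)*(4181/4014) + 1851*(1/2656) = 17945/116406 + 1851/2656 = 131564713/154587168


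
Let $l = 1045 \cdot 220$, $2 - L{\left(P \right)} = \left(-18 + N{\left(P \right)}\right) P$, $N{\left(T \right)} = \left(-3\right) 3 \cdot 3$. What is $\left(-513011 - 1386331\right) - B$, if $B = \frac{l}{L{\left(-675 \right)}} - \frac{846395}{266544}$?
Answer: $- \frac{15376493749258969}{8095740912} \approx -1.8993 \cdot 10^{6}$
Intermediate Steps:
$N{\left(T \right)} = -27$ ($N{\left(T \right)} = \left(-9\right) 3 = -27$)
$L{\left(P \right)} = 2 + 45 P$ ($L{\left(P \right)} = 2 - \left(-18 - 27\right) P = 2 - - 45 P = 2 + 45 P$)
$l = 229900$
$B = - \frac{86986020935}{8095740912}$ ($B = \frac{229900}{2 + 45 \left(-675\right)} - \frac{846395}{266544} = \frac{229900}{2 - 30375} - \frac{846395}{266544} = \frac{229900}{-30373} - \frac{846395}{266544} = 229900 \left(- \frac{1}{30373}\right) - \frac{846395}{266544} = - \frac{229900}{30373} - \frac{846395}{266544} = - \frac{86986020935}{8095740912} \approx -10.745$)
$\left(-513011 - 1386331\right) - B = \left(-513011 - 1386331\right) - - \frac{86986020935}{8095740912} = \left(-513011 - 1386331\right) + \frac{86986020935}{8095740912} = -1899342 + \frac{86986020935}{8095740912} = - \frac{15376493749258969}{8095740912}$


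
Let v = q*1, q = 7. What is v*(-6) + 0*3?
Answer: -42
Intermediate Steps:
v = 7 (v = 7*1 = 7)
v*(-6) + 0*3 = 7*(-6) + 0*3 = -42 + 0 = -42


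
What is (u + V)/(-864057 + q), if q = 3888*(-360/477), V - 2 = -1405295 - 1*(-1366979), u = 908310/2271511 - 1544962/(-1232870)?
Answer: 69347834437413317/1569310590638575785 ≈ 0.044190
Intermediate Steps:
u = 56453979601/34152167885 (u = 908310*(1/2271511) - 1544962*(-1/1232870) = 908310/2271511 + 18841/15035 = 56453979601/34152167885 ≈ 1.6530)
V = -38314 (V = 2 + (-1405295 - 1*(-1366979)) = 2 + (-1405295 + 1366979) = 2 - 38316 = -38314)
q = -155520/53 (q = 3888*(-360*1/477) = 3888*(-40/53) = -155520/53 ≈ -2934.3)
(u + V)/(-864057 + q) = (56453979601/34152167885 - 38314)/(-864057 - 155520/53) = -1308449706366289/(34152167885*(-45950541/53)) = -1308449706366289/34152167885*(-53/45950541) = 69347834437413317/1569310590638575785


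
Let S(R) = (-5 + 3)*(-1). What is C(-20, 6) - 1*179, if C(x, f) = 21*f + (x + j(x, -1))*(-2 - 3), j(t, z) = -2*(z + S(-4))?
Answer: 57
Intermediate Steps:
S(R) = 2 (S(R) = -2*(-1) = 2)
j(t, z) = -4 - 2*z (j(t, z) = -2*(z + 2) = -2*(2 + z) = -4 - 2*z)
C(x, f) = 10 - 5*x + 21*f (C(x, f) = 21*f + (x + (-4 - 2*(-1)))*(-2 - 3) = 21*f + (x + (-4 + 2))*(-5) = 21*f + (x - 2)*(-5) = 21*f + (-2 + x)*(-5) = 21*f + (10 - 5*x) = 10 - 5*x + 21*f)
C(-20, 6) - 1*179 = (10 - 5*(-20) + 21*6) - 1*179 = (10 + 100 + 126) - 179 = 236 - 179 = 57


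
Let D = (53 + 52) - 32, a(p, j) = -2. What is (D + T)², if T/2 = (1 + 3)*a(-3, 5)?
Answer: 3249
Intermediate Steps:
D = 73 (D = 105 - 32 = 73)
T = -16 (T = 2*((1 + 3)*(-2)) = 2*(4*(-2)) = 2*(-8) = -16)
(D + T)² = (73 - 16)² = 57² = 3249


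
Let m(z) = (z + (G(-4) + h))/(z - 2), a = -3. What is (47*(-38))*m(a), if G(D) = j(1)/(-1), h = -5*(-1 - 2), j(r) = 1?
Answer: 19646/5 ≈ 3929.2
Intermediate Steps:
h = 15 (h = -5*(-3) = 15)
G(D) = -1 (G(D) = 1/(-1) = 1*(-1) = -1)
m(z) = (14 + z)/(-2 + z) (m(z) = (z + (-1 + 15))/(z - 2) = (z + 14)/(-2 + z) = (14 + z)/(-2 + z))
(47*(-38))*m(a) = (47*(-38))*((14 - 3)/(-2 - 3)) = -1786*11/(-5) = -(-1786)*11/5 = -1786*(-11/5) = 19646/5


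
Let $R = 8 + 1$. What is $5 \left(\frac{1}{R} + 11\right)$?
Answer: $\frac{500}{9} \approx 55.556$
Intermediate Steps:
$R = 9$
$5 \left(\frac{1}{R} + 11\right) = 5 \left(\frac{1}{9} + 11\right) = 5 \cdot \frac{100}{9} = \frac{500}{9}$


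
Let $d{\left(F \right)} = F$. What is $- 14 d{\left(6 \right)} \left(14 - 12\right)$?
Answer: $-168$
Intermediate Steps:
$- 14 d{\left(6 \right)} \left(14 - 12\right) = \left(-14\right) 6 \left(14 - 12\right) = - 84 \left(14 - 12\right) = \left(-84\right) 2 = -168$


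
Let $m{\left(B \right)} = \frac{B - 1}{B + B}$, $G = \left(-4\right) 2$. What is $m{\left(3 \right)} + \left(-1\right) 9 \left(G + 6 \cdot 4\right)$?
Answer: $- \frac{431}{3} \approx -143.67$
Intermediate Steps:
$G = -8$
$m{\left(B \right)} = \frac{-1 + B}{2 B}$
$m{\left(3 \right)} + \left(-1\right) 9 \left(G + 6 \cdot 4\right) = \frac{-1 + 3}{2 \cdot 3} + \left(-1\right) 9 \left(-8 + 6 \cdot 4\right) = \frac{1}{2} \cdot \frac{1}{3} \cdot 2 - 9 \left(-8 + 24\right) = \frac{1}{3} - 144 = - \frac{431}{3}$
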